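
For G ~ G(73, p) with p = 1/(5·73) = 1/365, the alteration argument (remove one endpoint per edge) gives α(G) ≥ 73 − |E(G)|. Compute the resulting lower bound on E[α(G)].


E[|E(G)|] = C(73, 2)·p = 2628 · (1/365) = 36/5.
E[α(G)] ≥ n − E[|E(G)|] = 73 − 36/5 = 329/5.
Numerically: ≈ 65.800000.
(This is only a lower bound; the true E[α(G)] may be larger.)

E[α(G)] ≥ 329/5 ≈ 65.800000.


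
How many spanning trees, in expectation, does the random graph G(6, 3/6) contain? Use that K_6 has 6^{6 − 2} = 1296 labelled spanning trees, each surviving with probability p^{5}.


K_6 has 6^{6 − 2} = 1296 labelled spanning trees.
For each such spanning tree H, let X_H = 1 if all 5 edges of H are present in G. Then P[X_H = 1] = p^{5} = (1/2)^{5} = 1/32.
By linearity of expectation: E[X] = Σ_H E[X_H] = 1296 · p^{5} = 1296 · 1/32 = 81/2.
Numerically: E[X] ≈ 40.5.

E[X] = 1296 · (1/2)^{5} = 81/2 ≈ 40.5.


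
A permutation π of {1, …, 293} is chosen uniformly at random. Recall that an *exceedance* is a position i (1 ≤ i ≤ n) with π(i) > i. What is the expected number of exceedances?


Write X = Σ_{i=1}^{293} X_i, where X_i = 1_{π(i) > i}.
For each fixed i, π(i) is uniform over {1, …, 293} (marginal of a uniform permutation), so P[π(i) > i] = (n − i)/n. Summing: Σ_{i=1}^{293} (n − i)/n = (0 + 1 + … + 292)/293 = 293(293 − 1)/(2·293) = (293 − 1)/2.
Hence E[X] = Σ_{i=1}^{293} (293 − i)/293 = 146 ≈ 146.00000.

E[X] = 146 = 146.00000.


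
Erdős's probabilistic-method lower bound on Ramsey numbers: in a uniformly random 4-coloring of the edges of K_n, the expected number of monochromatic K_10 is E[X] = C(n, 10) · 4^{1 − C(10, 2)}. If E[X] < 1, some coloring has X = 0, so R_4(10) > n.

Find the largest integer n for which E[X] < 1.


We need C(n, 10) · 4^{1 − 45} < 1, i.e. C(n, 10) < 4^{45 − 1} = 309485009821345068724781056.
Check values of n near the boundary:
  n = 2019: C(2019, 10) = 303322949179835278009229628; 303322949179835278009229628 < 309485009821345068724781056? YES
  n = 2020: C(2020, 10) = 304832018578739931133653656; 304832018578739931133653656 < 309485009821345068724781056? YES
  n = 2021: C(2021, 10) = 306347841644770462864800616; 306347841644770462864800616 < 309485009821345068724781056? YES
  n = 2022: C(2022, 10) = 307870445231474093395937796; 307870445231474093395937796 < 309485009821345068724781056? YES
  n = 2023: C(2023, 10) = 309399856285778485315440716; 309399856285778485315440716 < 309485009821345068724781056? YES
  n = 2024: C(2024, 10) = 310936101848269937576192656; 310936101848269937576192656 < 309485009821345068724781056? NO
  n = 2025: C(2025, 10) = 312479209053472269772600560; 312479209053472269772600560 < 309485009821345068724781056? NO
The largest n with C(n, 10) < 309485009821345068724781056 is n = 2023 (where E[X] = 77349964071444621328860179/77371252455336267181195264 ≈ 0.99972). Hence R_4(10) > 2023, i.e. R_4(10) ≥ 2024.

Largest n = 2023; hence R_4(10) > 2023.


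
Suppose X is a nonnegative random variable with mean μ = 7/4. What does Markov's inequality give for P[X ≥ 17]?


μ = E[X] = 7/4, a = 17.
Markov: P[X ≥ 17] ≤ μ/a = (7/4)/17 = 7/68.
Numerically: ≈ 0.102941.
(Since a = 17 > μ = 1.750000, the bound 7/68 is < 1 and informative.)

P[X ≥ 17] ≤ 7/68 ≈ 0.102941.


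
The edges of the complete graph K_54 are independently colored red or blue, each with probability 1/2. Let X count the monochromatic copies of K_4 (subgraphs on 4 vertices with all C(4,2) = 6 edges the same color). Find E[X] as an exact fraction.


Let X = Σ_S X_S over the C(54, 4) = 316251 subsets S of size 4, where X_S = 1 if the K_4 on S is monochromatic.
For a fixed S, the K_4 on S has C(4, 2) = 6 edges. P[all 6 edges red] = (1/2)^6, and likewise for blue, so P[monochromatic] = 2·(1/2)^6 = 2^{1 − 6} = 1/32.
By linearity: E[X] = C(54, 4) · 2^{1 − 6} = 316251 · 1/32 = 316251/32.
Numerically: E[X] ≈ 9882.844.

E[X] = C(54,4)·2^(1−C(4,2)) = 316251/32 ≈ 9882.844.


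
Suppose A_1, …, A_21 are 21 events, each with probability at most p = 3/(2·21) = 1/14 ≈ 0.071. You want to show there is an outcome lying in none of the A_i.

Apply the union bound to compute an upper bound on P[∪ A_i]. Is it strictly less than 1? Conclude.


Union bound: P[∪_{i=1}^{21} A_i] ≤ Σ_i P[A_i] ≤ 21·p = 21·(1/14) = 3/2.
Numerically: 3/2 ≈ 1.500.
Is 3/2 < 1? NO.
Since the bound 3/2 is ≥ 1, the union bound is uninformative here; it does NOT by itself certify existence.

21·p = 3/2 ≈ 1.500; existence NOT certified by the union bound.


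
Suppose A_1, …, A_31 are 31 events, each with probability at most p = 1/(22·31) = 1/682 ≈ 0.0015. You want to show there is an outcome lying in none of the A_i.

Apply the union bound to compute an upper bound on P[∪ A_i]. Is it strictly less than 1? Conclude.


Union bound: P[∪_{i=1}^{31} A_i] ≤ Σ_i P[A_i] ≤ 31·p = 31·(1/682) = 1/22.
Numerically: 1/22 ≈ 0.0455.
Is 1/22 < 1? YES.
Since P[∪ A_i] ≤ 1/22 < 1, the complement has P[∩ A_i^c] ≥ 1 − 1/22 = 21/22 > 0, so some outcome avoids every A_i.

31·p = 1/22 ≈ 0.0455; existence CERTIFIED by the union bound.


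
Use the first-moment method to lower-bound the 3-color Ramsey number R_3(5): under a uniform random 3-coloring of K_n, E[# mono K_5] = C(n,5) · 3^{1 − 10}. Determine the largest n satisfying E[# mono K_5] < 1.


We need C(n, 5) · 3^{1 − 10} < 1, i.e. C(n, 5) < 3^{10 − 1} = 19683.
Check values of n near the boundary:
  n = 18: C(18, 5) = 8568; 8568 < 19683? YES
  n = 19: C(19, 5) = 11628; 11628 < 19683? YES
  n = 20: C(20, 5) = 15504; 15504 < 19683? YES
  n = 21: C(21, 5) = 20349; 20349 < 19683? NO
The largest n with C(n, 5) < 19683 is n = 20 (where E[X] = 5168/6561 ≈ 0.78768). Hence R_3(5) > 20, i.e. R_3(5) ≥ 21.

Largest n = 20; hence R_3(5) > 20.


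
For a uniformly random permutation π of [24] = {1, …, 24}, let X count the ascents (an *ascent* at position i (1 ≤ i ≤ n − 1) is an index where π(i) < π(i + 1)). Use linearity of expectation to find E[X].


Write X = Σ X_I over i = 1, …, 23, with X_I the indicator of one ascent.
There are 23 indicators.
For each fixed i, the pair (π(i), π(i+1)) is a uniformly random ordered pair of distinct values from {1, …, 24}; by symmetry P[π(i) < π(i+1)] = 1/2.
By linearity: E[X] = 23 · (1/2) = (24 − 1) · (1/2) = 23/2 ≈ 11.5000.

E[X] = 23/2 = 11.5000.


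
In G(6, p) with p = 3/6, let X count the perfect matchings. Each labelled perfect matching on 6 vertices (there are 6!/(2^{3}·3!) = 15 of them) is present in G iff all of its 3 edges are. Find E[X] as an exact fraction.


K_6 has 6!/(2^{3}·3!) = 15 labelled perfect matchings.
For each such perfect matching H, let X_H = 1 if all 3 edges of H are present in G. Then P[X_H = 1] = p^{3} = (1/2)^{3} = 1/8.
By linearity of expectation: E[X] = Σ_H E[X_H] = 15 · p^{3} = 15 · 1/8 = 15/8.
Numerically: E[X] ≈ 1.875.

E[X] = 15 · (1/2)^{3} = 15/8 ≈ 1.875.


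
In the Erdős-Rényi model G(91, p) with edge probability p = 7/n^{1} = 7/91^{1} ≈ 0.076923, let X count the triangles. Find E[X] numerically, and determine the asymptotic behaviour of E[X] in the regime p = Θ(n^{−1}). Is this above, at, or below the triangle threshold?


Number of potential triangles: C(91, 3) = 121485.
Each occurs with probability p³ ≈ (0.076923)³ ≈ 4.5516614e-04.
By linearity: E[X] = C(91, 3)·p³ ≈ 121485 · 4.5516614e-04 ≈ 55.29586.
Here α = 1, so p = 7/n is exactly at the triangle threshold p ~ 1/n. Asymptotically E[X] → c³/6 = 7³/6 = 343/6 ≈ 57.16667, a bounded constant. In this regime the triangle count is asymptotically Poisson(c³/6).

E[X] ≈ 55.29586; in regime p = Θ(1/n^{1}) E[X] stays bounded (at the triangle threshold p ~ 1/n).


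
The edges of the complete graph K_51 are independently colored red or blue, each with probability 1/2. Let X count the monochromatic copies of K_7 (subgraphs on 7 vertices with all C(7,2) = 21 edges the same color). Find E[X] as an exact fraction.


Let X = Σ_S X_S over the C(51, 7) = 115775100 subsets S of size 7, where X_S = 1 if the K_7 on S is monochromatic.
For a fixed S, the K_7 on S has C(7, 2) = 21 edges. P[all 21 edges red] = (1/2)^21, and likewise for blue, so P[monochromatic] = 2·(1/2)^21 = 2^{1 − 21} = 1/1048576.
By linearity: E[X] = C(51, 7) · 2^{1 − 21} = 115775100 · 1/1048576 = 28943775/262144.
Numerically: E[X] ≈ 110.41174.

E[X] = C(51,7)·2^(1−C(7,2)) = 28943775/262144 ≈ 110.41174.


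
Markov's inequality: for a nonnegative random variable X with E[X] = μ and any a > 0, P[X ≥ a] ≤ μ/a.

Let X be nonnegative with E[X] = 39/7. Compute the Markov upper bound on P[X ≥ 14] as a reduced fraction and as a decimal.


μ = E[X] = 39/7, a = 14.
Markov: P[X ≥ 14] ≤ μ/a = (39/7)/14 = 39/98.
Numerically: ≈ 0.398.
(Since a = 14 > μ = 5.571, the bound 39/98 is < 1 and informative.)

P[X ≥ 14] ≤ 39/98 ≈ 0.398.


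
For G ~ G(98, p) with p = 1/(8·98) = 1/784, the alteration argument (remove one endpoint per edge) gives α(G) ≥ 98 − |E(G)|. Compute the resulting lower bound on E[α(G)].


E[|E(G)|] = C(98, 2)·p = 4753 · (1/784) = 97/16.
E[α(G)] ≥ n − E[|E(G)|] = 98 − 97/16 = 1471/16.
Numerically: ≈ 91.937500.
(This is only a lower bound; the true E[α(G)] may be larger.)

E[α(G)] ≥ 1471/16 ≈ 91.937500.


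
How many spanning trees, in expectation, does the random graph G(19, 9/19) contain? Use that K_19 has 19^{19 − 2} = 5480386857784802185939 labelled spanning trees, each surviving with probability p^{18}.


K_19 has 19^{19 − 2} = 5480386857784802185939 labelled spanning trees.
For each such spanning tree H, let X_H = 1 if all 18 edges of H are present in G. Then P[X_H = 1] = p^{18} = (9/19)^{18} = 150094635296999121/104127350297911241532841.
By linearity of expectation: E[X] = Σ_H E[X_H] = 5480386857784802185939 · p^{18} = 5480386857784802185939 · 150094635296999121/104127350297911241532841 = 150094635296999121/19.
Numerically: E[X] ≈ 7.89972e+15.

E[X] = 5480386857784802185939 · (9/19)^{18} = 150094635296999121/19 ≈ 7.89972e+15.


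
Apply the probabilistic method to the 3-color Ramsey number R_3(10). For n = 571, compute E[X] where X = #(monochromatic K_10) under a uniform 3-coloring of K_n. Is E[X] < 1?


E[X] = C(571, 10) · 3^{1 − 45} = 937951290893172842001 · 3^{−44} = 937951290893172842001/984770902183611232881.
As a reduced fraction: E[X] = 104216810099241426889/109418989131512359209 ≈ 0.952.
Is E[X] < 1? YES.
Since E[X] < 1, there exists a 3-coloring of K_{571} with no monochromatic K_10; hence R_3(10) > 571.

E[X] = 104216810099241426889/109418989131512359209 ≈ 0.952; E[X] < 1, so R_3(10) > 571.


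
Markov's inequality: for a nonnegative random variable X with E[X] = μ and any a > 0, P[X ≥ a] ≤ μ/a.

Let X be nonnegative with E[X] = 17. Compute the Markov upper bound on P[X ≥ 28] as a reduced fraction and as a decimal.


μ = E[X] = 17, a = 28.
Markov: P[X ≥ 28] ≤ μ/a = (17)/28 = 17/28.
Numerically: ≈ 0.60714.
(Since a = 28 > μ = 17.00000, the bound 17/28 is < 1 and informative.)

P[X ≥ 28] ≤ 17/28 ≈ 0.60714.


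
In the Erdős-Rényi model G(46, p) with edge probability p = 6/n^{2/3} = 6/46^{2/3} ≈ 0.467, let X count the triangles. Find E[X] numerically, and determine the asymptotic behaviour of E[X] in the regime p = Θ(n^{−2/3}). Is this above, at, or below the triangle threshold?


Number of potential triangles: C(46, 3) = 15180.
Each occurs with probability p³ ≈ (0.467)³ ≈ 1.02079e-01.
By linearity: E[X] = C(46, 3)·p³ ≈ 15180 · 1.02079e-01 ≈ 1549.565.
Since α = 2/3 < 1, p = c/n^{2/3} ≫ 1/n is above the triangle threshold p ~ 1/n. Asymptotically E[X] ~ (c³/6)·n^{3(1−α)} = (6³/6)·n^{1} → ∞; triangles are abundant w.h.p.

E[X] ≈ 1549.565; in regime p = Θ(1/n^{2/3}) E[X] diverges (above the triangle threshold p ~ 1/n).


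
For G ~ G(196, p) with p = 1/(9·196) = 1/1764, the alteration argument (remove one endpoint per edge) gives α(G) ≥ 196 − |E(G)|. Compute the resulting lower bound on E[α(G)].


E[|E(G)|] = C(196, 2)·p = 19110 · (1/1764) = 65/6.
E[α(G)] ≥ n − E[|E(G)|] = 196 − 65/6 = 1111/6.
Numerically: ≈ 185.1667.
(This is only a lower bound; the true E[α(G)] may be larger.)

E[α(G)] ≥ 1111/6 ≈ 185.1667.


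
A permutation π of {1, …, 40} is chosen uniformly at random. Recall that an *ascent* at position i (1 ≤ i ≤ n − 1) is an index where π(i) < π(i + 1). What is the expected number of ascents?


Write X = Σ X_I over i = 1, …, 39, with X_I the indicator of one ascent.
There are 39 indicators.
For each fixed i, the pair (π(i), π(i+1)) is a uniformly random ordered pair of distinct values from {1, …, 40}; by symmetry P[π(i) < π(i+1)] = 1/2.
By linearity: E[X] = 39 · (1/2) = (40 − 1) · (1/2) = 39/2 ≈ 19.5000.

E[X] = 39/2 = 19.5000.


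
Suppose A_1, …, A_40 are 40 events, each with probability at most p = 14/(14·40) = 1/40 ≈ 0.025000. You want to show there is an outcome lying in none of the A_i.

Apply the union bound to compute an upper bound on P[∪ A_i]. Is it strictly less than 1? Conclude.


Union bound: P[∪_{i=1}^{40} A_i] ≤ Σ_i P[A_i] ≤ 40·p = 40·(1/40) = 1.
Numerically: 1 ≈ 1.000000.
Is 1 < 1? NO.
Since the bound 1 is ≥ 1, the union bound is uninformative here; it does NOT by itself certify existence.

40·p = 1 ≈ 1.000000; existence NOT certified by the union bound.


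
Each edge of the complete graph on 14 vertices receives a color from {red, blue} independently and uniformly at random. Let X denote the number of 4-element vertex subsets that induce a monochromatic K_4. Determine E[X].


Let X = Σ_S X_S over the C(14, 4) = 1001 subsets S of size 4, where X_S = 1 if the K_4 on S is monochromatic.
For a fixed S, the K_4 on S has C(4, 2) = 6 edges. P[all 6 edges red] = (1/2)^6, and likewise for blue, so P[monochromatic] = 2·(1/2)^6 = 2^{1 − 6} = 1/32.
Summing: E[X] = C(14, 4) · 2^{1 − 6} = 1001 · 1/32 = 1001/32.
Numerically: E[X] ≈ 31.281.

E[X] = C(14,4)·2^(1−C(4,2)) = 1001/32 ≈ 31.281.


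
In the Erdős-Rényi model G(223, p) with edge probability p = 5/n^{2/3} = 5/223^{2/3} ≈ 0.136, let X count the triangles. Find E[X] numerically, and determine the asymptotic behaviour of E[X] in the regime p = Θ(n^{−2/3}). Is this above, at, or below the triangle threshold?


Number of potential triangles: C(223, 3) = 1823471.
Each occurs with probability p³ ≈ (0.136)³ ≈ 2.51362e-03.
By linearity: E[X] = C(223, 3)·p³ ≈ 1823471 · 2.51362e-03 ≈ 4583.520.
Since α = 2/3 < 1, p = c/n^{2/3} ≫ 1/n is above the triangle threshold p ~ 1/n. Asymptotically E[X] ~ (c³/6)·n^{3(1−α)} = (5³/6)·n^{1} → ∞; triangles are abundant w.h.p.

E[X] ≈ 4583.520; in regime p = Θ(1/n^{2/3}) E[X] diverges (above the triangle threshold p ~ 1/n).


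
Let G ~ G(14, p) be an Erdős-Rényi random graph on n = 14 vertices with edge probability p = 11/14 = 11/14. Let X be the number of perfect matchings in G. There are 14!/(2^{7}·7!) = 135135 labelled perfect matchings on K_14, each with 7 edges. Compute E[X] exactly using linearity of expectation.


K_14 has 14!/(2^{7}·7!) = 135135 labelled perfect matchings.
For each such perfect matching H, let X_H = 1 if all 7 edges of H are present in G. Then P[X_H = 1] = p^{7} = (11/14)^{7} = 19487171/105413504.
Summing the indicators: E[X] = Σ_H E[X_H] = 135135 · p^{7} = 135135 · 19487171/105413504 = 376199836155/15059072.
Numerically: E[X] ≈ 24981.6.

E[X] = 135135 · (11/14)^{7} = 376199836155/15059072 ≈ 24981.6.


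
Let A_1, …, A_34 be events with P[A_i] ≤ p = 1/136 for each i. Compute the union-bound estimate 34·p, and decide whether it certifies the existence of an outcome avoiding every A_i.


Union bound: P[∪_{i=1}^{34} A_i] ≤ Σ_i P[A_i] ≤ 34·p = 34·(1/136) = 1/4.
Numerically: 1/4 ≈ 0.2500.
Is 1/4 < 1? YES.
Since P[∪ A_i] ≤ 1/4 < 1, the complement has P[∩ A_i^c] ≥ 1 − 1/4 = 3/4 > 0, so some outcome avoids every A_i.

34·p = 1/4 ≈ 0.2500; existence CERTIFIED by the union bound.


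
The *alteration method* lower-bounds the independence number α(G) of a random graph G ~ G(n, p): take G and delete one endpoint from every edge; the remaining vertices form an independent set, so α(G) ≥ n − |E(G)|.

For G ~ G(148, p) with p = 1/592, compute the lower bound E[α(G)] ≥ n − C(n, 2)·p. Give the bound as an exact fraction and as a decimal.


E[|E(G)|] = C(148, 2)·p = 10878 · (1/592) = 147/8.
E[α(G)] ≥ n − E[|E(G)|] = 148 − 147/8 = 1037/8.
Numerically: ≈ 129.6250.
(This is only a lower bound; the true E[α(G)] may be larger.)

E[α(G)] ≥ 1037/8 ≈ 129.6250.


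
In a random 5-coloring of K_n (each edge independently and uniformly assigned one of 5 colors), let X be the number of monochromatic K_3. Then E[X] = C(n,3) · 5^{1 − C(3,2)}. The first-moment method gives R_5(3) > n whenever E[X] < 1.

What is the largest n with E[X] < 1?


We need C(n, 3) · 5^{1 − 3} < 1, i.e. C(n, 3) < 5^{3 − 1} = 25.
Check values of n near the boundary:
  n = 5: C(5, 3) = 10; 10 < 25? YES
  n = 6: C(6, 3) = 20; 20 < 25? YES
  n = 7: C(7, 3) = 35; 35 < 25? NO
  n = 8: C(8, 3) = 56; 56 < 25? NO
The largest n with C(n, 3) < 25 is n = 6 (where E[X] = 4/5 ≈ 0.800). Hence R_5(3) > 6, i.e. R_5(3) ≥ 7.

Largest n = 6; hence R_5(3) > 6.


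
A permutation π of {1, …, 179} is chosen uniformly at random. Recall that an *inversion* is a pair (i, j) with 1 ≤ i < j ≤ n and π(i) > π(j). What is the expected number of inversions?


Write X = Σ X_I over the C(179, 2) = 15931 pairs i < j, with X_I the indicator of one inversion.
There are 15931 indicators.
For each fixed pair i < j, the values π(i) and π(j) are two distinct elements of {1, …, 179} in uniformly random order; by symmetry P[π(i) > π(j)] = 1/2.
By linearity: E[X] = 15931 · (1/2) = C(179, 2) · (1/2) = 15931/2 = 15931/2 ≈ 7965.500.

E[X] = 15931/2 = 7965.500.


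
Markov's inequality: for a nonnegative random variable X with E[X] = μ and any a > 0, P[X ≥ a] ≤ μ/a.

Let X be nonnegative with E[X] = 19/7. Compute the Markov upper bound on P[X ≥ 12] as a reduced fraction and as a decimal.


μ = E[X] = 19/7, a = 12.
Markov: P[X ≥ 12] ≤ μ/a = (19/7)/12 = 19/84.
Numerically: ≈ 0.226.
(Since a = 12 > μ = 2.714, the bound 19/84 is < 1 and informative.)

P[X ≥ 12] ≤ 19/84 ≈ 0.226.


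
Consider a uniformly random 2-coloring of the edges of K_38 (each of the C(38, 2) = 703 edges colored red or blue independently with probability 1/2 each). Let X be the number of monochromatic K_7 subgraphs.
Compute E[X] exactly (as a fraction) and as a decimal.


Let X = Σ_S X_S over the C(38, 7) = 12620256 subsets S of size 7, where X_S = 1 if the K_7 on S is monochromatic.
For a fixed S, the K_7 on S has C(7, 2) = 21 edges. P[all 21 edges red] = (1/2)^21, and likewise for blue, so P[monochromatic] = 2·(1/2)^21 = 2^{1 − 21} = 1/1048576.
Summing: E[X] = C(38, 7) · 2^{1 − 21} = 12620256 · 1/1048576 = 394383/32768.
Numerically: E[X] ≈ 12.035614.

E[X] = C(38,7)·2^(1−C(7,2)) = 394383/32768 ≈ 12.035614.


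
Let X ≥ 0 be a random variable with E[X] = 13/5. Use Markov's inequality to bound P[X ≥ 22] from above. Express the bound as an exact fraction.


μ = E[X] = 13/5, a = 22.
Markov: P[X ≥ 22] ≤ μ/a = (13/5)/22 = 13/110.
Numerically: ≈ 0.118.
(Since a = 22 > μ = 2.600, the bound 13/110 is < 1 and informative.)

P[X ≥ 22] ≤ 13/110 ≈ 0.118.


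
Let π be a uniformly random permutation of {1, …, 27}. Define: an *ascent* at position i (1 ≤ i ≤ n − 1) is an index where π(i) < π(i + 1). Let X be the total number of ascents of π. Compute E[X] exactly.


Write X = Σ X_I over i = 1, …, 26, with X_I the indicator of one ascent.
There are 26 indicators.
For each fixed i, the pair (π(i), π(i+1)) is a uniformly random ordered pair of distinct values from {1, …, 27}; by symmetry P[π(i) < π(i+1)] = 1/2.
By linearity: E[X] = 26 · (1/2) = (27 − 1) · (1/2) = 13 ≈ 13.000.

E[X] = 13 = 13.000.


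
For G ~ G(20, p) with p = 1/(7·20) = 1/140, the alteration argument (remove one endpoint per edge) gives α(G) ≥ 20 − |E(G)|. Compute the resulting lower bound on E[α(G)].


E[|E(G)|] = C(20, 2)·p = 190 · (1/140) = 19/14.
E[α(G)] ≥ n − E[|E(G)|] = 20 − 19/14 = 261/14.
Numerically: ≈ 18.6429.
(This is only a lower bound; the true E[α(G)] may be larger.)

E[α(G)] ≥ 261/14 ≈ 18.6429.


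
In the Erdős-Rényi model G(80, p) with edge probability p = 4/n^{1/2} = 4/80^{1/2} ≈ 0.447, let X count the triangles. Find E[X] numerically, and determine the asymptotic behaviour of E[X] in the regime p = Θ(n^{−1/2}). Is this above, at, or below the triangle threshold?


Number of potential triangles: C(80, 3) = 82160.
Each occurs with probability p³ ≈ (0.447)³ ≈ 8.94427e-02.
By linearity: E[X] = C(80, 3)·p³ ≈ 82160 · 8.94427e-02 ≈ 7348.614.
Since α = 1/2 < 1, p = c/n^{1/2} ≫ 1/n is above the triangle threshold p ~ 1/n. Asymptotically E[X] ~ (c³/6)·n^{3(1−α)} = (4³/6)·n^{1.5} → ∞; triangles are abundant w.h.p.

E[X] ≈ 7348.614; in regime p = Θ(1/n^{1/2}) E[X] diverges (above the triangle threshold p ~ 1/n).


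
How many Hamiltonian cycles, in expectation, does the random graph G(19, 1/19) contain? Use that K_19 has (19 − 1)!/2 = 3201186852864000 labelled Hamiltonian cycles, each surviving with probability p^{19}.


K_19 has (19 − 1)!/2 = 3201186852864000 labelled Hamiltonian cycles.
For each such Hamiltonian cycle H, let X_H = 1 if all 19 edges of H are present in G. Then P[X_H = 1] = p^{19} = (1/19)^{19} = 1/1978419655660313589123979.
By linearity: E[X] = Σ_H E[X_H] = 3201186852864000 · p^{19} = 3201186852864000 · 1/1978419655660313589123979 = 3201186852864000/1978419655660313589123979.
Numerically: E[X] ≈ 1.618e-09.

E[X] = 3201186852864000 · (1/19)^{19} = 3201186852864000/1978419655660313589123979 ≈ 1.618e-09.


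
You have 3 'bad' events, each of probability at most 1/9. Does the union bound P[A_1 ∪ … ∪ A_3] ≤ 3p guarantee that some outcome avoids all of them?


Union bound: P[∪_{i=1}^{3} A_i] ≤ Σ_i P[A_i] ≤ 3·p = 3·(1/9) = 1/3.
Numerically: 1/3 ≈ 0.3333.
Is 1/3 < 1? YES.
Since P[∪ A_i] ≤ 1/3 < 1, the complement has P[∩ A_i^c] ≥ 1 − 1/3 = 2/3 > 0, so some outcome avoids every A_i.

3·p = 1/3 ≈ 0.3333; existence CERTIFIED by the union bound.


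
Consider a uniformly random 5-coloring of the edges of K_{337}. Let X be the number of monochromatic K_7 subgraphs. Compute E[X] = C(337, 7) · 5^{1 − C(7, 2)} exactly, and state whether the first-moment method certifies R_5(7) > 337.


E[X] = C(337, 7) · 5^{1 − 21} = 91989916924632 · 5^{−20} = 91989916924632/95367431640625.
As a reduced fraction: E[X] = 91989916924632/95367431640625 ≈ 0.9645842.
Is E[X] < 1? YES.
Since E[X] < 1, there exists a 5-coloring of K_{337} with no monochromatic K_7; hence R_5(7) > 337.

E[X] = 91989916924632/95367431640625 ≈ 0.9645842; E[X] < 1, so R_5(7) > 337.


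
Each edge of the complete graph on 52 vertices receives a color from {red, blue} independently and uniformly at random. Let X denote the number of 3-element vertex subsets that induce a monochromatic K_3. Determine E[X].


Let X = Σ_S X_S over the C(52, 3) = 22100 subsets S of size 3, where X_S = 1 if the K_3 on S is monochromatic.
For a fixed S, the K_3 on S has C(3, 2) = 3 edges. P[all 3 edges red] = (1/2)^3, and likewise for blue, so P[monochromatic] = 2·(1/2)^3 = 2^{1 − 3} = 1/4.
By linearity: E[X] = C(52, 3) · 2^{1 − 3} = 22100 · 1/4 = 5525.
Numerically: E[X] ≈ 5525.0000.

E[X] = C(52,3)·2^(1−C(3,2)) = 5525 ≈ 5525.0000.


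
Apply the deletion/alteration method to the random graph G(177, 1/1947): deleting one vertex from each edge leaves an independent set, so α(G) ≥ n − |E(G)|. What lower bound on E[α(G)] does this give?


E[|E(G)|] = C(177, 2)·p = 15576 · (1/1947) = 8.
E[α(G)] ≥ n − E[|E(G)|] = 177 − 8 = 169.
Numerically: ≈ 169.000000.
(This is only a lower bound; the true E[α(G)] may be larger.)

E[α(G)] ≥ 169 ≈ 169.000000.


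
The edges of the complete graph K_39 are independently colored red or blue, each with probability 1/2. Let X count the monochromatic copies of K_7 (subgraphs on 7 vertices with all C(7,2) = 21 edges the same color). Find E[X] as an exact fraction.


Let X = Σ_S X_S over the C(39, 7) = 15380937 subsets S of size 7, where X_S = 1 if the K_7 on S is monochromatic.
For a fixed S, the K_7 on S has C(7, 2) = 21 edges. P[all 21 edges red] = (1/2)^21, and likewise for blue, so P[monochromatic] = 2·(1/2)^21 = 2^{1 − 21} = 1/1048576.
By linearity: E[X] = C(39, 7) · 2^{1 − 21} = 15380937 · 1/1048576 = 15380937/1048576.
Numerically: E[X] ≈ 14.668.

E[X] = C(39,7)·2^(1−C(7,2)) = 15380937/1048576 ≈ 14.668.


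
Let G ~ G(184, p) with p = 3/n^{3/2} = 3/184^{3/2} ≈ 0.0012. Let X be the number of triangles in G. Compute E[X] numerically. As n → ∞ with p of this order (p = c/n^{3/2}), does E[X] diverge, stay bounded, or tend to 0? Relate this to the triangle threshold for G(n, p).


Number of potential triangles: C(184, 3) = 1021384.
Each occurs with probability p³ ≈ (0.0012)³ ≈ 1.73654e-09.
By linearity: E[X] = C(184, 3)·p³ ≈ 1021384 · 1.73654e-09 ≈ 0.002.
Since α = 3/2 > 1, p = c/n^{3/2} = o(1/n) is below the triangle threshold p ~ 1/n. Asymptotically E[X] ~ (c³/6)·n^{3(1−α)} = (3³/6)·n^{-1.5} → 0, so by Markov's inequality G has no triangles w.h.p.

E[X] ≈ 0.002; in regime p = Θ(1/n^{3/2}) E[X] tends to 0 (below the triangle threshold p ~ 1/n).


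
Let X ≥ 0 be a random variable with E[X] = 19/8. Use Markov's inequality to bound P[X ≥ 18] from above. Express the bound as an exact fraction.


μ = E[X] = 19/8, a = 18.
Markov: P[X ≥ 18] ≤ μ/a = (19/8)/18 = 19/144.
Numerically: ≈ 0.131944.
(Since a = 18 > μ = 2.375000, the bound 19/144 is < 1 and informative.)

P[X ≥ 18] ≤ 19/144 ≈ 0.131944.


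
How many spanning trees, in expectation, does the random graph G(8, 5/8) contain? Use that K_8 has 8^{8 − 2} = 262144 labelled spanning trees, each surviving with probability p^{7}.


K_8 has 8^{8 − 2} = 262144 labelled spanning trees.
For each such spanning tree H, let X_H = 1 if all 7 edges of H are present in G. Then P[X_H = 1] = p^{7} = (5/8)^{7} = 78125/2097152.
Summing the indicators: E[X] = Σ_H E[X_H] = 262144 · p^{7} = 262144 · 78125/2097152 = 78125/8.
Numerically: E[X] ≈ 9.77e+03.

E[X] = 262144 · (5/8)^{7} = 78125/8 ≈ 9.77e+03.


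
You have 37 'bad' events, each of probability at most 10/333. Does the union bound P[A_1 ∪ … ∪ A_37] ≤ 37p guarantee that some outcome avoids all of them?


Union bound: P[∪_{i=1}^{37} A_i] ≤ Σ_i P[A_i] ≤ 37·p = 37·(10/333) = 10/9.
Numerically: 10/9 ≈ 1.1111111.
Is 10/9 < 1? NO.
Since the bound 10/9 is ≥ 1, the union bound is uninformative here; it does NOT by itself certify existence.

37·p = 10/9 ≈ 1.1111111; existence NOT certified by the union bound.


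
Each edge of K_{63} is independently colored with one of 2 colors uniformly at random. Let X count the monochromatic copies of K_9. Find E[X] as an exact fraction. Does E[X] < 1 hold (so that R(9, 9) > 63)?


E[X] = C(63, 9) · 2^{1 − 36} = 23667689815 · 2^{−35} = 23667689815/34359738368.
As a reduced fraction: E[X] = 23667689815/34359738368 ≈ 0.6888204.
Is E[X] < 1? YES.
Since E[X] < 1, there exists a 2-coloring of K_{63} with no monochromatic K_9; hence R(9, 9) > 63.

E[X] = 23667689815/34359738368 ≈ 0.6888204; E[X] < 1, so R(9, 9) > 63.


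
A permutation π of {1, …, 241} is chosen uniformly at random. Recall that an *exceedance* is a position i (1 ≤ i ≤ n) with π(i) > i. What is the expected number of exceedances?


Write X = Σ_{i=1}^{241} X_i, where X_i = 1_{π(i) > i}.
For each fixed i, π(i) is uniform over {1, …, 241} (marginal of a uniform permutation), so P[π(i) > i] = (n − i)/n. Summing: Σ_{i=1}^{241} (n − i)/n = (0 + 1 + … + 240)/241 = 241(241 − 1)/(2·241) = (241 − 1)/2.
Hence E[X] = Σ_{i=1}^{241} (241 − i)/241 = 120 ≈ 120.000000.

E[X] = 120 = 120.000000.


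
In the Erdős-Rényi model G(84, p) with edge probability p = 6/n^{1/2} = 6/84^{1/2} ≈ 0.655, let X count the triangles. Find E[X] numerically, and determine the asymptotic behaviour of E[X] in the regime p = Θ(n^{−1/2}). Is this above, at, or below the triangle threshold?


Number of potential triangles: C(84, 3) = 95284.
Each occurs with probability p³ ≈ (0.655)³ ≈ 2.80566e-01.
By linearity: E[X] = C(84, 3)·p³ ≈ 95284 · 2.80566e-01 ≈ 26733.437.
Since α = 1/2 < 1, p = c/n^{1/2} ≫ 1/n is above the triangle threshold p ~ 1/n. Asymptotically E[X] ~ (c³/6)·n^{3(1−α)} = (6³/6)·n^{1.5} → ∞; triangles are abundant w.h.p.

E[X] ≈ 26733.437; in regime p = Θ(1/n^{1/2}) E[X] diverges (above the triangle threshold p ~ 1/n).


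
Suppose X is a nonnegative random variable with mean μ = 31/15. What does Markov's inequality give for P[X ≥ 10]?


μ = E[X] = 31/15, a = 10.
Markov: P[X ≥ 10] ≤ μ/a = (31/15)/10 = 31/150.
Numerically: ≈ 0.207.
(Since a = 10 > μ = 2.067, the bound 31/150 is < 1 and informative.)

P[X ≥ 10] ≤ 31/150 ≈ 0.207.


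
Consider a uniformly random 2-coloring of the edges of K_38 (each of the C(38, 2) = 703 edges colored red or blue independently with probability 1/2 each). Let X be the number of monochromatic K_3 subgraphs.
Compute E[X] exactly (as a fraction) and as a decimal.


Let X = Σ_S X_S over the C(38, 3) = 8436 subsets S of size 3, where X_S = 1 if the K_3 on S is monochromatic.
For a fixed S, the K_3 on S has C(3, 2) = 3 edges. P[all 3 edges red] = (1/2)^3, and likewise for blue, so P[monochromatic] = 2·(1/2)^3 = 2^{1 − 3} = 1/4.
By linearity of expectation: E[X] = C(38, 3) · 2^{1 − 3} = 8436 · 1/4 = 2109.
Numerically: E[X] ≈ 2109.000.

E[X] = C(38,3)·2^(1−C(3,2)) = 2109 ≈ 2109.000.


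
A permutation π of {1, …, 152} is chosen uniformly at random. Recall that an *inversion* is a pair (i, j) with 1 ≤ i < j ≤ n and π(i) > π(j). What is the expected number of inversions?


Write X = Σ X_I over the C(152, 2) = 11476 pairs i < j, with X_I the indicator of one inversion.
There are 11476 indicators.
For each fixed pair i < j, the values π(i) and π(j) are two distinct elements of {1, …, 152} in uniformly random order; by symmetry P[π(i) > π(j)] = 1/2.
By linearity: E[X] = 11476 · (1/2) = C(152, 2) · (1/2) = 11476/2 = 5738 ≈ 5738.0000.

E[X] = 5738 = 5738.0000.


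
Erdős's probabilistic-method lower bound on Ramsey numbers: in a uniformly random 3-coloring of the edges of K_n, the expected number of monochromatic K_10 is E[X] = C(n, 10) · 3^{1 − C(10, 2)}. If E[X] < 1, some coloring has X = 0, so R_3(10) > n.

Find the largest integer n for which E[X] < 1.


We need C(n, 10) · 3^{1 − 45} < 1, i.e. C(n, 10) < 3^{45 − 1} = 984770902183611232881.
Check values of n near the boundary:
  n = 572: C(572, 10) = 954640815642161682606; 954640815642161682606 < 984770902183611232881? YES
  n = 573: C(573, 10) = 971597135635805762226; 971597135635805762226 < 984770902183611232881? YES
  n = 574: C(574, 10) = 988824035203816502691; 988824035203816502691 < 984770902183611232881? NO
  n = 575: C(575, 10) = 1006325345561406175305; 1006325345561406175305 < 984770902183611232881? NO
The largest n with C(n, 10) < 984770902183611232881 is n = 573 (where E[X] = 35985079097622435638/36472996377170786403 ≈ 0.986623). Hence R_3(10) > 573, i.e. R_3(10) ≥ 574.

Largest n = 573; hence R_3(10) > 573.


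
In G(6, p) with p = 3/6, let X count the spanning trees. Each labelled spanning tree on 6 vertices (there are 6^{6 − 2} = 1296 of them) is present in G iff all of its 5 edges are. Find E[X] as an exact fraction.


K_6 has 6^{6 − 2} = 1296 labelled spanning trees.
For each such spanning tree H, let X_H = 1 if all 5 edges of H are present in G. Then P[X_H = 1] = p^{5} = (1/2)^{5} = 1/32.
Summing the indicators: E[X] = Σ_H E[X_H] = 1296 · p^{5} = 1296 · 1/32 = 81/2.
Numerically: E[X] ≈ 40.5.

E[X] = 1296 · (1/2)^{5} = 81/2 ≈ 40.5.


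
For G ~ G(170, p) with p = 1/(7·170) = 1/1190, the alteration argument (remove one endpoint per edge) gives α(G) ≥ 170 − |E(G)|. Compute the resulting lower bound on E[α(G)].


E[|E(G)|] = C(170, 2)·p = 14365 · (1/1190) = 169/14.
E[α(G)] ≥ n − E[|E(G)|] = 170 − 169/14 = 2211/14.
Numerically: ≈ 157.9286.
(This is only a lower bound; the true E[α(G)] may be larger.)

E[α(G)] ≥ 2211/14 ≈ 157.9286.


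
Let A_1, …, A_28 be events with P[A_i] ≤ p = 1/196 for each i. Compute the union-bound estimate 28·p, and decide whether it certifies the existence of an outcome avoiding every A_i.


Union bound: P[∪_{i=1}^{28} A_i] ≤ Σ_i P[A_i] ≤ 28·p = 28·(1/196) = 1/7.
Numerically: 1/7 ≈ 0.1429.
Is 1/7 < 1? YES.
Since P[∪ A_i] ≤ 1/7 < 1, the complement has P[∩ A_i^c] ≥ 1 − 1/7 = 6/7 > 0, so some outcome avoids every A_i.

28·p = 1/7 ≈ 0.1429; existence CERTIFIED by the union bound.


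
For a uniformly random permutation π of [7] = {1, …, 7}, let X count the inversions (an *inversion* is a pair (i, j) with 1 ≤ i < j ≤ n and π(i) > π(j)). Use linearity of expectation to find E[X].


Write X = Σ X_I over the C(7, 2) = 21 pairs i < j, with X_I the indicator of one inversion.
There are 21 indicators.
For each fixed pair i < j, the values π(i) and π(j) are two distinct elements of {1, …, 7} in uniformly random order; by symmetry P[π(i) > π(j)] = 1/2.
By linearity: E[X] = 21 · (1/2) = C(7, 2) · (1/2) = 21/2 = 21/2 ≈ 10.500.

E[X] = 21/2 = 10.500.


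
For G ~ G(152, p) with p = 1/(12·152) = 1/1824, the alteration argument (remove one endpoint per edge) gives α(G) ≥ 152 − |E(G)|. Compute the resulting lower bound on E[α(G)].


E[|E(G)|] = C(152, 2)·p = 11476 · (1/1824) = 151/24.
E[α(G)] ≥ n − E[|E(G)|] = 152 − 151/24 = 3497/24.
Numerically: ≈ 145.7083.
(This is only a lower bound; the true E[α(G)] may be larger.)

E[α(G)] ≥ 3497/24 ≈ 145.7083.


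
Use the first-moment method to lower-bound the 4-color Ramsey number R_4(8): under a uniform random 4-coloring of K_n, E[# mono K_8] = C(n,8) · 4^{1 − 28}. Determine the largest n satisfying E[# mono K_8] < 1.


We need C(n, 8) · 4^{1 − 28} < 1, i.e. C(n, 8) < 4^{28 − 1} = 18014398509481984.
Check values of n near the boundary:
  n = 406: C(406, 8) = 17082453897995850; 17082453897995850 < 18014398509481984? YES
  n = 407: C(407, 8) = 17424959239309050; 17424959239309050 < 18014398509481984? YES
  n = 408: C(408, 8) = 17773458424095231; 17773458424095231 < 18014398509481984? YES
  n = 409: C(409, 8) = 18128041135797879; 18128041135797879 < 18014398509481984? NO
The largest n with C(n, 8) < 18014398509481984 is n = 408 (where E[X] = 17773458424095231/18014398509481984 ≈ 0.987). Hence R_4(8) > 408, i.e. R_4(8) ≥ 409.

Largest n = 408; hence R_4(8) > 408.


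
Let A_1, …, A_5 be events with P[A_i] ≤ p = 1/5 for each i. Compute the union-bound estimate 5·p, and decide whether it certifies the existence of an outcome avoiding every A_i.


Union bound: P[∪_{i=1}^{5} A_i] ≤ Σ_i P[A_i] ≤ 5·p = 5·(1/5) = 1.
Numerically: 1 ≈ 1.000.
Is 1 < 1? NO.
Since the bound 1 is ≥ 1, the union bound is uninformative here; it does NOT by itself certify existence.

5·p = 1 ≈ 1.000; existence NOT certified by the union bound.


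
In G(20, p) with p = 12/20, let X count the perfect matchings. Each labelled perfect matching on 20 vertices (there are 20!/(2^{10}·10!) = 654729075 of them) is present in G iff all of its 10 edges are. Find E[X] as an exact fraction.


K_20 has 20!/(2^{10}·10!) = 654729075 labelled perfect matchings.
For each such perfect matching H, let X_H = 1 if all 10 edges of H are present in G. Then P[X_H = 1] = p^{10} = (3/5)^{10} = 59049/9765625.
By linearity of expectation: E[X] = Σ_H E[X_H] = 654729075 · p^{10} = 654729075 · 59049/9765625 = 1546443885987/390625.
Numerically: E[X] ≈ 3.9589e+06.

E[X] = 654729075 · (3/5)^{10} = 1546443885987/390625 ≈ 3.9589e+06.


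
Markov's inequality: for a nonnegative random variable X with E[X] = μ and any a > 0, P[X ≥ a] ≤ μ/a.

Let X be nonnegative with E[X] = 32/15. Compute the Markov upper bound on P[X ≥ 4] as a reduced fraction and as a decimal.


μ = E[X] = 32/15, a = 4.
Markov: P[X ≥ 4] ≤ μ/a = (32/15)/4 = 8/15.
Numerically: ≈ 0.53333.
(Since a = 4 > μ = 2.13333, the bound 8/15 is < 1 and informative.)

P[X ≥ 4] ≤ 8/15 ≈ 0.53333.


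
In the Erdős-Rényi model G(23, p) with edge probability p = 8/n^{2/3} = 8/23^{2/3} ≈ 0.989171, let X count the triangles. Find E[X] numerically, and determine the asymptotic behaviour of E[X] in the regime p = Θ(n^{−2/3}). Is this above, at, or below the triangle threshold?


Number of potential triangles: C(23, 3) = 1771.
Each occurs with probability p³ ≈ (0.989171)³ ≈ 9.67863894e-01.
By linearity: E[X] = C(23, 3)·p³ ≈ 1771 · 9.67863894e-01 ≈ 1714.086957.
Since α = 2/3 < 1, p = c/n^{2/3} ≫ 1/n is above the triangle threshold p ~ 1/n. Asymptotically E[X] ~ (c³/6)·n^{3(1−α)} = (8³/6)·n^{1} → ∞; triangles are abundant w.h.p.

E[X] ≈ 1714.086957; in regime p = Θ(1/n^{2/3}) E[X] diverges (above the triangle threshold p ~ 1/n).


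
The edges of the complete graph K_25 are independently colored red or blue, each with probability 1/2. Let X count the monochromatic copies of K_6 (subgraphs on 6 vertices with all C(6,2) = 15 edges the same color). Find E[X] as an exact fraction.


Let X = Σ_S X_S over the C(25, 6) = 177100 subsets S of size 6, where X_S = 1 if the K_6 on S is monochromatic.
For a fixed S, the K_6 on S has C(6, 2) = 15 edges. P[all 15 edges red] = (1/2)^15, and likewise for blue, so P[monochromatic] = 2·(1/2)^15 = 2^{1 − 15} = 1/16384.
By linearity: E[X] = C(25, 6) · 2^{1 − 15} = 177100 · 1/16384 = 44275/4096.
Numerically: E[X] ≈ 10.809326.

E[X] = C(25,6)·2^(1−C(6,2)) = 44275/4096 ≈ 10.809326.


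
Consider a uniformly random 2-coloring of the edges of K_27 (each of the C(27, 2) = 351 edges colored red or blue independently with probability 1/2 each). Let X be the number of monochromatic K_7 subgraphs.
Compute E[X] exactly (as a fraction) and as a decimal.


Let X = Σ_S X_S over the C(27, 7) = 888030 subsets S of size 7, where X_S = 1 if the K_7 on S is monochromatic.
For a fixed S, the K_7 on S has C(7, 2) = 21 edges. P[all 21 edges red] = (1/2)^21, and likewise for blue, so P[monochromatic] = 2·(1/2)^21 = 2^{1 − 21} = 1/1048576.
Summing: E[X] = C(27, 7) · 2^{1 − 21} = 888030 · 1/1048576 = 444015/524288.
Numerically: E[X] ≈ 0.84689.

E[X] = C(27,7)·2^(1−C(7,2)) = 444015/524288 ≈ 0.84689.


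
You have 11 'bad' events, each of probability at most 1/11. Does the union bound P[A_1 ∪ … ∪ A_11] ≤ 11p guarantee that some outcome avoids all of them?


Union bound: P[∪_{i=1}^{11} A_i] ≤ Σ_i P[A_i] ≤ 11·p = 11·(1/11) = 1.
Numerically: 1 ≈ 1.000.
Is 1 < 1? NO.
Since the bound 1 is ≥ 1, the union bound is uninformative here; it does NOT by itself certify existence.

11·p = 1 ≈ 1.000; existence NOT certified by the union bound.


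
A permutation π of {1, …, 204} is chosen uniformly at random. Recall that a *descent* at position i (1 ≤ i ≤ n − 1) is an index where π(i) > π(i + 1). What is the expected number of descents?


Write X = Σ X_I over i = 1, …, 203, with X_I the indicator of one descent.
There are 203 indicators.
For each fixed i, the pair (π(i), π(i+1)) is a uniformly random ordered pair of distinct values from {1, …, 204}; by symmetry P[π(i) > π(i+1)] = 1/2.
By linearity: E[X] = 203 · (1/2) = (204 − 1) · (1/2) = 203/2 ≈ 101.50000.

E[X] = 203/2 = 101.50000.


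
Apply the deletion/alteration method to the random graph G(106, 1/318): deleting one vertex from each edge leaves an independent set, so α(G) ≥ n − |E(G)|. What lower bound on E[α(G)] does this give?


E[|E(G)|] = C(106, 2)·p = 5565 · (1/318) = 35/2.
E[α(G)] ≥ n − E[|E(G)|] = 106 − 35/2 = 177/2.
Numerically: ≈ 88.50000.
(This is only a lower bound; the true E[α(G)] may be larger.)

E[α(G)] ≥ 177/2 ≈ 88.50000.
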